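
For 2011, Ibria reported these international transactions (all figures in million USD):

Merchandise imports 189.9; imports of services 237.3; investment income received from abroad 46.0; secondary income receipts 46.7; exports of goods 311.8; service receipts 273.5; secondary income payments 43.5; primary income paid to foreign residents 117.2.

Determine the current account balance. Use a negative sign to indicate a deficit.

90.1

Goods balance = 311.8 - 189.9 = 121.9
Services balance = 273.5 - 237.3 = 36.2
Trade balance (goods + services) = 121.9 + 36.2 = 158.1
Net primary income = 46.0 - 117.2 = -71.2
Net secondary income = 46.7 - 43.5 = 3.2
Current account = 158.1 + (-71.2) + 3.2 = 90.1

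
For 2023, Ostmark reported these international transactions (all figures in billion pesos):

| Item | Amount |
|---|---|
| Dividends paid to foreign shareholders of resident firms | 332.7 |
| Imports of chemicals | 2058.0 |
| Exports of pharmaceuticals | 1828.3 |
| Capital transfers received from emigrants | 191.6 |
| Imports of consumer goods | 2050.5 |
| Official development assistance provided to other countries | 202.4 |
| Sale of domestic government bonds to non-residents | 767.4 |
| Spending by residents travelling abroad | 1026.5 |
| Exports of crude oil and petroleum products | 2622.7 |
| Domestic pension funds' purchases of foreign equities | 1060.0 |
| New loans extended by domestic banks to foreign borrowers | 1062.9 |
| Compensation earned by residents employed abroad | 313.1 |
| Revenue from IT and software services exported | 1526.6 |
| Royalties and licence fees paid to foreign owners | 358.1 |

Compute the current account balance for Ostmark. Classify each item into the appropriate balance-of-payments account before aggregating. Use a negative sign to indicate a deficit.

262.5

Goods: 1828.3 - 2058.0 + 2622.7 - 2050.5 = 342.5
Services: -1026.5 - 358.1 + 1526.6 = 142.0
Primary income: 313.1 - 332.7 = -19.6
Secondary income: -202.4
Current account = 342.5 + 142.0 + (-19.6) + (-202.4) = 262.5
(Excluded from the current account — capital account: capital transfers received from emigrants 191.6; financial account: sale of domestic government bonds to non-residents 767.4, domestic pension funds' purchases of foreign equities 1060.0, new loans extended by domestic banks to foreign borrowers 1062.9.)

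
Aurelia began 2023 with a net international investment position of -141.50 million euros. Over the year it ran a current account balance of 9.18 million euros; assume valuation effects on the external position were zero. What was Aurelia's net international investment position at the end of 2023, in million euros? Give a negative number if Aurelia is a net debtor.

-132.32

With no valuation effects, change in NIIP = current account = 9.18
End-of-year NIIP = -141.50 + 9.18 = -132.32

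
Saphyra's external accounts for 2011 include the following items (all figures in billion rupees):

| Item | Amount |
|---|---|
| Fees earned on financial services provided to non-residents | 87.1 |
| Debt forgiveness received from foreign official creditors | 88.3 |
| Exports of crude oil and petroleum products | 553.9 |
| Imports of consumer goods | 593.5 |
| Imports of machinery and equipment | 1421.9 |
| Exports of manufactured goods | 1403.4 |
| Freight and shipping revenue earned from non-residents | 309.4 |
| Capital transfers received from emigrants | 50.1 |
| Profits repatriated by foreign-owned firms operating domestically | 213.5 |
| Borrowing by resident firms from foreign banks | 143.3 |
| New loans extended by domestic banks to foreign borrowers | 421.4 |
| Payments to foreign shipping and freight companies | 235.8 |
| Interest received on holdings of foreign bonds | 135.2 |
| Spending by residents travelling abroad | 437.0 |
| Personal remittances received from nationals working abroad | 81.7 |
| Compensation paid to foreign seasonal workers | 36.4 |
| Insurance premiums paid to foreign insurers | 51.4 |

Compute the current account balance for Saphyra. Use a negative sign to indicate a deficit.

Goods: -1421.9 + 1403.4 + 553.9 - 593.5 = -58.1
Services: 87.1 - 437.0 - 235.8 + 309.4 - 51.4 = -327.7
Primary income: -213.5 - 36.4 + 135.2 = -114.7
Secondary income: 81.7
Current account = (-58.1) + (-327.7) + (-114.7) + 81.7 = -418.8
(Excluded from the current account — capital account: debt forgiveness received from foreign official creditors 88.3, capital transfers received from emigrants 50.1; financial account: borrowing by resident firms from foreign banks 143.3, new loans extended by domestic banks to foreign borrowers 421.4.)

-418.8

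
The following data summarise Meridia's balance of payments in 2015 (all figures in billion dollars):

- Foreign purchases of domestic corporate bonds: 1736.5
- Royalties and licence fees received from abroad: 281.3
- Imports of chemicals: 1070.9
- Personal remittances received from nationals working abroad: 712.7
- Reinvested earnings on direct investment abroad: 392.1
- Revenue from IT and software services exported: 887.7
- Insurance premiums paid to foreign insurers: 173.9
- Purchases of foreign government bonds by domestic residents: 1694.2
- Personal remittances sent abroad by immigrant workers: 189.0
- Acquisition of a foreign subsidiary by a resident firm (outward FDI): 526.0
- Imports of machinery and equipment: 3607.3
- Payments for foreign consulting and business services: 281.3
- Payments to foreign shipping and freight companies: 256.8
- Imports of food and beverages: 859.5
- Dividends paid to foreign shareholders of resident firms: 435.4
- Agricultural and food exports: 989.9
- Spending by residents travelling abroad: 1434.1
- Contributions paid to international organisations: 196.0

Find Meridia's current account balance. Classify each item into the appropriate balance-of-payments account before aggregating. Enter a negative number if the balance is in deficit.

Goods: 989.9 - 859.5 - 3607.3 - 1070.9 = -4547.8
Services: -256.8 - 1434.1 + 281.3 - 173.9 + 887.7 - 281.3 = -977.1
Primary income: -435.4 + 392.1 = -43.3
Secondary income: -196.0 - 189.0 + 712.7 = 327.7
Current account = (-4547.8) + (-977.1) + (-43.3) + 327.7 = -5240.5
(Excluded from the current account — financial account: foreign purchases of domestic corporate bonds 1736.5, purchases of foreign government bonds by domestic residents 1694.2, acquisition of a foreign subsidiary by a resident firm (outward FDI) 526.0.)

-5240.5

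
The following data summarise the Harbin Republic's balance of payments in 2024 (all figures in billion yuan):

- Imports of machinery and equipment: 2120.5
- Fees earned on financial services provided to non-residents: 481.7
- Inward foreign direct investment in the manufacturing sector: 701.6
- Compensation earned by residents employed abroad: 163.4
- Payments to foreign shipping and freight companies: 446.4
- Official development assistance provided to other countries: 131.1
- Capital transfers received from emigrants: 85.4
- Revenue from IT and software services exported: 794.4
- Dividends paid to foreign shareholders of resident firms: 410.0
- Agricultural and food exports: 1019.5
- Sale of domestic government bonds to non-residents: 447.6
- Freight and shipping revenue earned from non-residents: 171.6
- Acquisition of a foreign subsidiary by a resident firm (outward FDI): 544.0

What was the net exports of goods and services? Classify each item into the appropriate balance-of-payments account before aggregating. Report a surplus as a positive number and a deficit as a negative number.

Goods: -2120.5 + 1019.5 = -1101.0
Services: 481.7 + 171.6 - 446.4 + 794.4 = 1001.3
Trade balance = -1101.0 + 1001.3 = -99.7
(Excluded from the trade balance — financial account: inward foreign direct investment in the manufacturing sector 701.6, sale of domestic government bonds to non-residents 447.6, acquisition of a foreign subsidiary by a resident firm (outward FDI) 544.0; primary income: compensation earned by residents employed abroad 163.4, dividends paid to foreign shareholders of resident firms 410.0; secondary income: official development assistance provided to other countries 131.1; capital account: capital transfers received from emigrants 85.4.)

-99.7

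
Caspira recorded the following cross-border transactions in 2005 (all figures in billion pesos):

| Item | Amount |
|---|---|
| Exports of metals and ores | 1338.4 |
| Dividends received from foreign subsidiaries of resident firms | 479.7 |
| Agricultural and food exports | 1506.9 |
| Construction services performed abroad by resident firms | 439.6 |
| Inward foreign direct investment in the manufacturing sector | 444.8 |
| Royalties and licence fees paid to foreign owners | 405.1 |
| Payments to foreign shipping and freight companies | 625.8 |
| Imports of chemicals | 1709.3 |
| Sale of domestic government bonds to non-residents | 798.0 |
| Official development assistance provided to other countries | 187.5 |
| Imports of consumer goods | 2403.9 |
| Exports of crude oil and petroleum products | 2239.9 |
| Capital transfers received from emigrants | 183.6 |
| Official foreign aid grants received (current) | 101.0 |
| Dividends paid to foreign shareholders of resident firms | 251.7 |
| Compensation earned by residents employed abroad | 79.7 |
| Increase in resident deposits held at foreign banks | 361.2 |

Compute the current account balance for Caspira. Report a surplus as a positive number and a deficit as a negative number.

Goods: -2403.9 + 2239.9 - 1709.3 + 1506.9 + 1338.4 = 972.0
Services: 439.6 - 625.8 - 405.1 = -591.3
Primary income: -251.7 + 479.7 + 79.7 = 307.7
Secondary income: -187.5 + 101.0 = -86.5
Current account = 972.0 + (-591.3) + 307.7 + (-86.5) = 601.9
(Excluded from the current account — financial account: inward foreign direct investment in the manufacturing sector 444.8, sale of domestic government bonds to non-residents 798.0, increase in resident deposits held at foreign banks 361.2; capital account: capital transfers received from emigrants 183.6.)

601.9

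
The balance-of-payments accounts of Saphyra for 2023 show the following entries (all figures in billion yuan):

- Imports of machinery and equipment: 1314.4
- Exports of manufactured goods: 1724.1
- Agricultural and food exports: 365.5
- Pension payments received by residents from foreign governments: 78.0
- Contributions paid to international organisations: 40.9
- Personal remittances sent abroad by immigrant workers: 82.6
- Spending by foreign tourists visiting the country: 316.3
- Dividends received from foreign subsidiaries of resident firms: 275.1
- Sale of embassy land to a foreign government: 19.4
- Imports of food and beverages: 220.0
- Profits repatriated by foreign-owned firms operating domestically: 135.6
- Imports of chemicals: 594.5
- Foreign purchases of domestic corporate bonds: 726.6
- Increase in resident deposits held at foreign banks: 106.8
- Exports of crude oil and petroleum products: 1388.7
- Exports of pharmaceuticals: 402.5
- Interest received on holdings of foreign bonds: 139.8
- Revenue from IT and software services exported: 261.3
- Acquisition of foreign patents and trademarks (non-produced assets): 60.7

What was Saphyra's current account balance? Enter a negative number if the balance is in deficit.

Goods: 402.5 + 1388.7 + 365.5 - 220.0 - 1314.4 - 594.5 + 1724.1 = 1751.9
Services: 316.3 + 261.3 = 577.6
Primary income: 275.1 + 139.8 - 135.6 = 279.3
Secondary income: -82.6 - 40.9 + 78.0 = -45.5
Current account = 1751.9 + 577.6 + 279.3 + (-45.5) = 2563.3
(Excluded from the current account — capital account: sale of embassy land to a foreign government 19.4, acquisition of foreign patents and trademarks (non-produced assets) 60.7; financial account: foreign purchases of domestic corporate bonds 726.6, increase in resident deposits held at foreign banks 106.8.)

2563.3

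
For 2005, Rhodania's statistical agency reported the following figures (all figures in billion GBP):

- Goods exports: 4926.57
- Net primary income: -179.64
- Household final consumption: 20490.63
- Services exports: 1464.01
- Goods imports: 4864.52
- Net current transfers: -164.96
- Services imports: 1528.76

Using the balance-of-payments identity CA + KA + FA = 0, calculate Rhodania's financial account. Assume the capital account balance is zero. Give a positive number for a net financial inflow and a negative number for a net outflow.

Goods balance = 4926.57 - 4864.52 = 62.05
Services balance = 1464.01 - 1528.76 = -64.75
Trade balance (goods + services) = 62.05 + (-64.75) = -2.70
Net primary income = -179.64
Net secondary income = -164.96
Current account = -2.70 + (-179.64) + (-164.96) = -347.30
Financial account = -(-347.30) = 347.30

347.30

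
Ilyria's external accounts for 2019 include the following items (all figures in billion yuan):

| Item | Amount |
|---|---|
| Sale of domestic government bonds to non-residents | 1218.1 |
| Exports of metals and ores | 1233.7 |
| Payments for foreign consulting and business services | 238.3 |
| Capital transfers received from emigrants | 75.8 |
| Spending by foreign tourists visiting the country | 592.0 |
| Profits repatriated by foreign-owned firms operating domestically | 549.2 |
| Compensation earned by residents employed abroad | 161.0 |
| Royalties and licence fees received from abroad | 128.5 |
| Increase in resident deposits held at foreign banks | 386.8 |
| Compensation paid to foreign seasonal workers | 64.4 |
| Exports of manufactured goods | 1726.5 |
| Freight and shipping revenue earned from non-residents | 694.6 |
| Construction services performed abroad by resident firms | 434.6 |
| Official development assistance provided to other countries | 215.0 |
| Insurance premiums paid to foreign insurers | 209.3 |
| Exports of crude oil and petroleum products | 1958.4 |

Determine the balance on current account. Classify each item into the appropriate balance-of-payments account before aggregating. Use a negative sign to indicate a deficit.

Goods: 1958.4 + 1233.7 + 1726.5 = 4918.6
Services: 694.6 + 592.0 + 434.6 - 238.3 - 209.3 + 128.5 = 1402.1
Primary income: 161.0 - 64.4 - 549.2 = -452.6
Secondary income: -215.0
Current account = 4918.6 + 1402.1 + (-452.6) + (-215.0) = 5653.1
(Excluded from the current account — financial account: sale of domestic government bonds to non-residents 1218.1, increase in resident deposits held at foreign banks 386.8; capital account: capital transfers received from emigrants 75.8.)

5653.1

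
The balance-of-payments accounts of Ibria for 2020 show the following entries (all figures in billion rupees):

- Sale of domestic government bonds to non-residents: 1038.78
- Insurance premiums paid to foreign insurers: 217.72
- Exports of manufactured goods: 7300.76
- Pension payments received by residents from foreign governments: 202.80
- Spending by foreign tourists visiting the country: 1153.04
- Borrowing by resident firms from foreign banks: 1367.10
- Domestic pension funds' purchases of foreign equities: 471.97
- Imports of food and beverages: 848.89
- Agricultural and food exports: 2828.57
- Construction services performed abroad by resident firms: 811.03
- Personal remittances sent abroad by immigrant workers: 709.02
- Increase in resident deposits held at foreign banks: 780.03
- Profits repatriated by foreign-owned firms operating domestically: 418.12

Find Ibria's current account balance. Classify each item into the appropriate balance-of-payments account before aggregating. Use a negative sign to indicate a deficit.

Goods: 7300.76 - 848.89 + 2828.57 = 9280.44
Services: -217.72 + 1153.04 + 811.03 = 1746.35
Primary income: -418.12
Secondary income: 202.80 - 709.02 = -506.22
Current account = 9280.44 + 1746.35 + (-418.12) + (-506.22) = 10102.45
(Excluded from the current account — financial account: sale of domestic government bonds to non-residents 1038.78, borrowing by resident firms from foreign banks 1367.10, domestic pension funds' purchases of foreign equities 471.97, increase in resident deposits held at foreign banks 780.03.)

10102.45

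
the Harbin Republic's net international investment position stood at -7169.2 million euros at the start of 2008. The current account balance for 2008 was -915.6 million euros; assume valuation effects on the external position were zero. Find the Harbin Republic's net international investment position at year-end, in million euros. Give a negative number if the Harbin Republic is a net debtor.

-8084.8

With no valuation effects, change in NIIP = current account = -915.6
End-of-year NIIP = -7169.2 + (-915.6) = -8084.8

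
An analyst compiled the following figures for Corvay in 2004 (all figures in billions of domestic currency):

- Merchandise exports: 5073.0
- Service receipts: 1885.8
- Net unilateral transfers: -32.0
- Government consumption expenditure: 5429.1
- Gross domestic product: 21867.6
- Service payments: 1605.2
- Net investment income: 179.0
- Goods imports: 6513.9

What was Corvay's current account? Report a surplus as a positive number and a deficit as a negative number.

Goods balance = 5073.0 - 6513.9 = -1440.9
Services balance = 1885.8 - 1605.2 = 280.6
Trade balance (goods + services) = -1440.9 + 280.6 = -1160.3
Net primary income = 179.0
Net secondary income = -32.0
Current account = -1160.3 + 179.0 + (-32.0) = -1013.3

-1013.3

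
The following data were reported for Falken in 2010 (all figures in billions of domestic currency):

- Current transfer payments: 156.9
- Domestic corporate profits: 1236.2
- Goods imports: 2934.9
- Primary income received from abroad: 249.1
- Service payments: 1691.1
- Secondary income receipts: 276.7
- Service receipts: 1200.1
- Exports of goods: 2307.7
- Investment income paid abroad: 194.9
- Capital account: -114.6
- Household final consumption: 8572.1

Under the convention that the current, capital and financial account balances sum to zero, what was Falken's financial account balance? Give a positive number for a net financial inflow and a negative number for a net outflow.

1058.8

Goods balance = 2307.7 - 2934.9 = -627.2
Services balance = 1200.1 - 1691.1 = -491.0
Trade balance (goods + services) = -627.2 + (-491.0) = -1118.2
Net primary income = 249.1 - 194.9 = 54.2
Net secondary income = 276.7 - 156.9 = 119.8
Current account = -1118.2 + 54.2 + 119.8 = -944.2
Financial account = -(-944.2 + (-114.6)) = 1058.8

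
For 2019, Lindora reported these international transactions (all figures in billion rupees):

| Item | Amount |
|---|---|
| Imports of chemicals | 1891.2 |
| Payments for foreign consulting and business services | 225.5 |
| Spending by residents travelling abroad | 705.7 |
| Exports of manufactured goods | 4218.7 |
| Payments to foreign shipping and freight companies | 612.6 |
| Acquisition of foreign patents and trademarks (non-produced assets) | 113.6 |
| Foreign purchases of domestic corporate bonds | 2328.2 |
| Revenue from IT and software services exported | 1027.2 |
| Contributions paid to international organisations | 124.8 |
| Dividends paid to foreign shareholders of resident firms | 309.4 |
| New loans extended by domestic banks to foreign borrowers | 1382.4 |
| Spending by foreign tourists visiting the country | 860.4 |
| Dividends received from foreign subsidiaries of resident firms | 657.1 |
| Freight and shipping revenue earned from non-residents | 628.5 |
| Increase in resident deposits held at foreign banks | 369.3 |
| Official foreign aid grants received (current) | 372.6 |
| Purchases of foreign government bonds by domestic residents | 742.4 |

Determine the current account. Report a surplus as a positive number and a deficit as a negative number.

Goods: -1891.2 + 4218.7 = 2327.5
Services: 860.4 + 628.5 - 225.5 + 1027.2 - 612.6 - 705.7 = 972.3
Primary income: -309.4 + 657.1 = 347.7
Secondary income: -124.8 + 372.6 = 247.8
Current account = 2327.5 + 972.3 + 347.7 + 247.8 = 3895.3
(Excluded from the current account — capital account: acquisition of foreign patents and trademarks (non-produced assets) 113.6; financial account: foreign purchases of domestic corporate bonds 2328.2, new loans extended by domestic banks to foreign borrowers 1382.4, increase in resident deposits held at foreign banks 369.3, purchases of foreign government bonds by domestic residents 742.4.)

3895.3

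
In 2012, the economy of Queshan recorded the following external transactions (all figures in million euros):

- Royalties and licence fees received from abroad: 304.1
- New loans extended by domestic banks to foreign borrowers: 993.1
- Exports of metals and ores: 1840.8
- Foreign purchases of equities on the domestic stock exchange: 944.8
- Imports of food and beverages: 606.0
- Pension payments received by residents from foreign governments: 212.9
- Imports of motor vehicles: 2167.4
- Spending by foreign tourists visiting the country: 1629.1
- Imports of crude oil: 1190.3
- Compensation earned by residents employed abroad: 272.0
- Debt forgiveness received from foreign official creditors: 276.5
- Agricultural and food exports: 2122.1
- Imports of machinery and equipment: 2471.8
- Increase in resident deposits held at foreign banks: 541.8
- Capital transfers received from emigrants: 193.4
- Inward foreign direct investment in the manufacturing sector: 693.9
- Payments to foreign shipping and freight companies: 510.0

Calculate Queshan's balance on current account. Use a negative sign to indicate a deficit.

Goods: -2167.4 - 2471.8 - 1190.3 - 606.0 + 2122.1 + 1840.8 = -2472.6
Services: 1629.1 - 510.0 + 304.1 = 1423.2
Primary income: 272.0
Secondary income: 212.9
Current account = (-2472.6) + 1423.2 + 272.0 + 212.9 = -564.5
(Excluded from the current account — financial account: new loans extended by domestic banks to foreign borrowers 993.1, foreign purchases of equities on the domestic stock exchange 944.8, increase in resident deposits held at foreign banks 541.8, inward foreign direct investment in the manufacturing sector 693.9; capital account: debt forgiveness received from foreign official creditors 276.5, capital transfers received from emigrants 193.4.)

-564.5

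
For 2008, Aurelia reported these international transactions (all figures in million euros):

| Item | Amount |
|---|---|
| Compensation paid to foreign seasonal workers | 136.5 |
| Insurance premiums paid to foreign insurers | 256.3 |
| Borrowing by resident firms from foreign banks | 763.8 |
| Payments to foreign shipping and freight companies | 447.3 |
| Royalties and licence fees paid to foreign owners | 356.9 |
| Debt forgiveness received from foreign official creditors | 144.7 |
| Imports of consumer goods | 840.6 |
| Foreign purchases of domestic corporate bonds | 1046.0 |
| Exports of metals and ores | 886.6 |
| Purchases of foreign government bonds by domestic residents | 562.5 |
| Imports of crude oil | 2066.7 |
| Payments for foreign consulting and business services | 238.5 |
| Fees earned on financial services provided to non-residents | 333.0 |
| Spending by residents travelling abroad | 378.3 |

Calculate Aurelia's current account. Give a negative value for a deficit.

Goods: -840.6 - 2066.7 + 886.6 = -2020.7
Services: -378.3 - 356.9 - 256.3 - 238.5 + 333.0 - 447.3 = -1344.3
Primary income: -136.5
Current account = (-2020.7) + (-1344.3) + (-136.5) = -3501.5
(Excluded from the current account — financial account: borrowing by resident firms from foreign banks 763.8, foreign purchases of domestic corporate bonds 1046.0, purchases of foreign government bonds by domestic residents 562.5; capital account: debt forgiveness received from foreign official creditors 144.7.)

-3501.5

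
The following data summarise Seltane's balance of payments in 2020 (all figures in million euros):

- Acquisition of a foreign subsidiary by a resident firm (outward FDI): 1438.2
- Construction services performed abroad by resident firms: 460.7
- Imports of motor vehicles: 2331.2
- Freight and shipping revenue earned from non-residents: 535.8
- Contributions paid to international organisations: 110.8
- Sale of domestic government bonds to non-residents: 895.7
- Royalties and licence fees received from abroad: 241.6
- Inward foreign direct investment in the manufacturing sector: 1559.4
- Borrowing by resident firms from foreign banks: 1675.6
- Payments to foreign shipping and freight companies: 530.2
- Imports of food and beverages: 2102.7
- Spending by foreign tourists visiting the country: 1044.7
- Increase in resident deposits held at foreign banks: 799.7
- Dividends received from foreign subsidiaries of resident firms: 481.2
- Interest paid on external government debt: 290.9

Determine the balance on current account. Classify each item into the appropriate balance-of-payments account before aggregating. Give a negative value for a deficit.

Goods: -2331.2 - 2102.7 = -4433.9
Services: 241.6 + 460.7 - 530.2 + 1044.7 + 535.8 = 1752.6
Primary income: -290.9 + 481.2 = 190.3
Secondary income: -110.8
Current account = (-4433.9) + 1752.6 + 190.3 + (-110.8) = -2601.8
(Excluded from the current account — financial account: acquisition of a foreign subsidiary by a resident firm (outward FDI) 1438.2, sale of domestic government bonds to non-residents 895.7, inward foreign direct investment in the manufacturing sector 1559.4, borrowing by resident firms from foreign banks 1675.6, increase in resident deposits held at foreign banks 799.7.)

-2601.8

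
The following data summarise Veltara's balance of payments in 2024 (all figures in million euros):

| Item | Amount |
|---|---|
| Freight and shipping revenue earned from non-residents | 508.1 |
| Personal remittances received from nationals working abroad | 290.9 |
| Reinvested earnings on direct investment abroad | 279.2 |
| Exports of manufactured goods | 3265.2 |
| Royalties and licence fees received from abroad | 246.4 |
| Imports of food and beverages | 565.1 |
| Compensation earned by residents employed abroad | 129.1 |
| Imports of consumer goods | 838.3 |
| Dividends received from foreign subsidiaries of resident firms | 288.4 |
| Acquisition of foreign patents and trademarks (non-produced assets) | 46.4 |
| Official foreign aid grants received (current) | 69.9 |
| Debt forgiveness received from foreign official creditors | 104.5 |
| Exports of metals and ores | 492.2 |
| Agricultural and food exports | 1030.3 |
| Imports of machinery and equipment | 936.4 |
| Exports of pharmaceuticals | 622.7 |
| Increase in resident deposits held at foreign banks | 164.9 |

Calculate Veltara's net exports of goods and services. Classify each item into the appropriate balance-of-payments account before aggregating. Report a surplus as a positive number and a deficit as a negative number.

3825.1

Goods: 492.2 + 1030.3 - 565.1 + 3265.2 + 622.7 - 936.4 - 838.3 = 3070.6
Services: 246.4 + 508.1 = 754.5
Trade balance = 3070.6 + 754.5 = 3825.1
(Excluded from the trade balance — secondary income: personal remittances received from nationals working abroad 290.9, official foreign aid grants received (current) 69.9; primary income: reinvested earnings on direct investment abroad 279.2, compensation earned by residents employed abroad 129.1, dividends received from foreign subsidiaries of resident firms 288.4; capital account: acquisition of foreign patents and trademarks (non-produced assets) 46.4, debt forgiveness received from foreign official creditors 104.5; financial account: increase in resident deposits held at foreign banks 164.9.)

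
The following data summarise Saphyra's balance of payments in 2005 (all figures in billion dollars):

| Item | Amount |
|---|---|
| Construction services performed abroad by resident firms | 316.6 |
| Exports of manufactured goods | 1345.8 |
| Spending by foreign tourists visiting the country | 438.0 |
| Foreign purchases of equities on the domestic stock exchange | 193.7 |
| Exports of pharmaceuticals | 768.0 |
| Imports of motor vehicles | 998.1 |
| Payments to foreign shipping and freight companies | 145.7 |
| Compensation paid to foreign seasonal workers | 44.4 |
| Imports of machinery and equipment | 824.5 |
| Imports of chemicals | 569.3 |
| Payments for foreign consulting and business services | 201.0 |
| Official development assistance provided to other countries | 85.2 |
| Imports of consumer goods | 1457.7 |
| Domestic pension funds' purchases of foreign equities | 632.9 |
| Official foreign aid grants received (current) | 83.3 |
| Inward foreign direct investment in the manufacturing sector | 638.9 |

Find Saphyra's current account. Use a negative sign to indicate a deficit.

Goods: -824.5 + 768.0 - 569.3 - 998.1 + 1345.8 - 1457.7 = -1735.8
Services: -201.0 - 145.7 + 316.6 + 438.0 = 407.9
Primary income: -44.4
Secondary income: -85.2 + 83.3 = -1.9
Current account = (-1735.8) + 407.9 + (-44.4) + (-1.9) = -1374.2
(Excluded from the current account — financial account: foreign purchases of equities on the domestic stock exchange 193.7, domestic pension funds' purchases of foreign equities 632.9, inward foreign direct investment in the manufacturing sector 638.9.)

-1374.2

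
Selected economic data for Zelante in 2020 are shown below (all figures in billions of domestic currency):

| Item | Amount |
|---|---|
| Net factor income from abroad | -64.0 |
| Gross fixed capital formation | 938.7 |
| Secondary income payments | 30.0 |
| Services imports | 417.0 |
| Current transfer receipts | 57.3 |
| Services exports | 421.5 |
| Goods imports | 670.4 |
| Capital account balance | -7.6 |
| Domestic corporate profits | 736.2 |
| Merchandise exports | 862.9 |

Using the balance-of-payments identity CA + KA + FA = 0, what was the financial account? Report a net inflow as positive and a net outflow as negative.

-152.7

Goods balance = 862.9 - 670.4 = 192.5
Services balance = 421.5 - 417.0 = 4.5
Trade balance (goods + services) = 192.5 + 4.5 = 197.0
Net primary income = -64.0
Net secondary income = 57.3 - 30.0 = 27.3
Current account = 197.0 + (-64.0) + 27.3 = 160.3
Financial account = -(160.3 + (-7.6)) = -152.7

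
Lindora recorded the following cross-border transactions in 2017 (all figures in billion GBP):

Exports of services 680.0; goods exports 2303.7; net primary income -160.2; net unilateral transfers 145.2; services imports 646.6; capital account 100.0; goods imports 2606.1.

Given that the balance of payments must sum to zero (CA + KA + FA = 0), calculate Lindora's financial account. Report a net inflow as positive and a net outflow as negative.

184.0

Goods balance = 2303.7 - 2606.1 = -302.4
Services balance = 680.0 - 646.6 = 33.4
Trade balance (goods + services) = -302.4 + 33.4 = -269.0
Net primary income = -160.2
Net secondary income = 145.2
Current account = -269.0 + (-160.2) + 145.2 = -284.0
Financial account = -(-284.0 + 100.0) = 184.0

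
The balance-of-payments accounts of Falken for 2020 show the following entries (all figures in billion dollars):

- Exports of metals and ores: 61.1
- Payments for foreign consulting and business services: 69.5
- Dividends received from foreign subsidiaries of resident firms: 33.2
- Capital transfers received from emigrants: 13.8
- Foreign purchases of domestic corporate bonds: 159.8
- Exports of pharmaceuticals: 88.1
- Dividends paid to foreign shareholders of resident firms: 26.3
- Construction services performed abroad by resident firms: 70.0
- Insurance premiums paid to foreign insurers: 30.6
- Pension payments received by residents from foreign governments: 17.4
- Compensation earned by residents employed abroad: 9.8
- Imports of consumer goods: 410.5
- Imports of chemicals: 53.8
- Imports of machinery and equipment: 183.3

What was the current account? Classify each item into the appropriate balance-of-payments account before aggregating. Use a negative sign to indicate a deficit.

-494.4

Goods: 61.1 - 183.3 - 53.8 + 88.1 - 410.5 = -498.4
Services: -30.6 + 70.0 - 69.5 = -30.1
Primary income: 33.2 - 26.3 + 9.8 = 16.7
Secondary income: 17.4
Current account = (-498.4) + (-30.1) + 16.7 + 17.4 = -494.4
(Excluded from the current account — capital account: capital transfers received from emigrants 13.8; financial account: foreign purchases of domestic corporate bonds 159.8.)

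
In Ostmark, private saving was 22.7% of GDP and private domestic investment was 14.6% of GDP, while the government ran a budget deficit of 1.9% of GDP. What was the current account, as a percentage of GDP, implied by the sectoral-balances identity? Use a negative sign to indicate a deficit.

6.2

By the sectoral-balances identity, CA = (S_private - I) + (T - G).
Private balance = 22.7 - 14.6 = 8.1
Government balance (T - G) = -1.9
CA = 8.1 + (-1.9) = 6.2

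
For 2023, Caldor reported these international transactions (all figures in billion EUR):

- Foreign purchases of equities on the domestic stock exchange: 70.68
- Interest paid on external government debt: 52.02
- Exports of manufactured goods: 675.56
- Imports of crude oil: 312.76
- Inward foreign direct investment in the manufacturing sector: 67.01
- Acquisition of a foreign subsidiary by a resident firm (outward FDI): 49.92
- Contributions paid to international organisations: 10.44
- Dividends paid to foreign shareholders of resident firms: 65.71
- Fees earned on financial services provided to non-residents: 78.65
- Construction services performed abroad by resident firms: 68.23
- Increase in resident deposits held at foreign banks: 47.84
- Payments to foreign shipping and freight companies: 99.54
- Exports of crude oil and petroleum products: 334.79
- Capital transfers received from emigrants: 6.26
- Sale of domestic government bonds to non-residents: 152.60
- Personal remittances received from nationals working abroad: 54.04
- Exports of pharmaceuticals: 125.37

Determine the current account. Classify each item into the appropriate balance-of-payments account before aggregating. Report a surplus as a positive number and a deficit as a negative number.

796.17

Goods: -312.76 + 125.37 + 675.56 + 334.79 = 822.96
Services: 78.65 - 99.54 + 68.23 = 47.34
Primary income: -65.71 - 52.02 = -117.73
Secondary income: -10.44 + 54.04 = 43.60
Current account = 822.96 + 47.34 + (-117.73) + 43.60 = 796.17
(Excluded from the current account — financial account: foreign purchases of equities on the domestic stock exchange 70.68, inward foreign direct investment in the manufacturing sector 67.01, acquisition of a foreign subsidiary by a resident firm (outward FDI) 49.92, increase in resident deposits held at foreign banks 47.84, sale of domestic government bonds to non-residents 152.60; capital account: capital transfers received from emigrants 6.26.)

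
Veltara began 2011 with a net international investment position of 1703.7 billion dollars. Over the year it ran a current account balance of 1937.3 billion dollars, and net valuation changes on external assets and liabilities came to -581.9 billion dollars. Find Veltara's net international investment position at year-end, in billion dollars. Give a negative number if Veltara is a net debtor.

3059.1

Change in NIIP = current account + net valuation change = 1937.3 + (-581.9) = 1355.4
End-of-year NIIP = 1703.7 + 1355.4 = 3059.1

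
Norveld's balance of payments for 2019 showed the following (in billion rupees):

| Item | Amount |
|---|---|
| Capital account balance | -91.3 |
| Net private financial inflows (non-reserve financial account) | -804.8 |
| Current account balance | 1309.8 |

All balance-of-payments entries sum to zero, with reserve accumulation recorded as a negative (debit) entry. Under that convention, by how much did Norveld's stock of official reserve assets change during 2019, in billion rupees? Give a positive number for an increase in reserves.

Official reserve transactions balance = -(1309.8 + (-91.3) + (-804.8)) = -413.7
An accumulation of reserves is recorded as a debit (negative entry), so the change in the stock of reserves is the negative of that balance.
Change in official reserves = -(-413.7) = 413.7

413.7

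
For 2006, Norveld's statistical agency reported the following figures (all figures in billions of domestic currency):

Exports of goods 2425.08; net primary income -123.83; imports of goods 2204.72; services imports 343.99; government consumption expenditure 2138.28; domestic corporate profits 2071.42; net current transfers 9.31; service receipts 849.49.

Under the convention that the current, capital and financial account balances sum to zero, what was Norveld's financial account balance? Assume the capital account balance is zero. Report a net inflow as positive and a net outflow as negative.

Goods balance = 2425.08 - 2204.72 = 220.36
Services balance = 849.49 - 343.99 = 505.50
Trade balance (goods + services) = 220.36 + 505.50 = 725.86
Net primary income = -123.83
Net secondary income = 9.31
Current account = 725.86 + (-123.83) + 9.31 = 611.34
Financial account = -(611.34) = -611.34

-611.34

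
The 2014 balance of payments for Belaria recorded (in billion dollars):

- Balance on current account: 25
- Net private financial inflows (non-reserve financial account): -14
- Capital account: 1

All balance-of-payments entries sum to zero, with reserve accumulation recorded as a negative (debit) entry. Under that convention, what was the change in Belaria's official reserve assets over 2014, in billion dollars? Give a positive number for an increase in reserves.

12

Official reserve transactions balance = -(25 + 1 + (-14)) = -12
An accumulation of reserves is recorded as a debit (negative entry), so the change in the stock of reserves is the negative of that balance.
Change in official reserves = -(-12) = 12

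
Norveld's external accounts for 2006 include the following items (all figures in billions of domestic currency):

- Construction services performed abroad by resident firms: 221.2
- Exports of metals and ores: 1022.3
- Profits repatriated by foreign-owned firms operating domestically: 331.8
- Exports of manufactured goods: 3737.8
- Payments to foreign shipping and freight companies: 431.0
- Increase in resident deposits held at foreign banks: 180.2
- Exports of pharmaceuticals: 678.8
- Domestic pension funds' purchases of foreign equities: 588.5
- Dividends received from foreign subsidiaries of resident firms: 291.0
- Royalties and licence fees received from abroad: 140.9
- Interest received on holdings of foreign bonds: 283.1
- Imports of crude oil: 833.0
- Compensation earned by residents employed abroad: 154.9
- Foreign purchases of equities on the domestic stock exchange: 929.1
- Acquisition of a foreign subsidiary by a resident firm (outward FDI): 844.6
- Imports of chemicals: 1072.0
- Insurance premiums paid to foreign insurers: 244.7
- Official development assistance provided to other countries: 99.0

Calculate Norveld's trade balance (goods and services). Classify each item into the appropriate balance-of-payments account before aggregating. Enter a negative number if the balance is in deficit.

3220.3

Goods: 1022.3 + 678.8 - 833.0 - 1072.0 + 3737.8 = 3533.9
Services: 221.2 - 244.7 + 140.9 - 431.0 = -313.6
Trade balance = 3533.9 + (-313.6) = 3220.3
(Excluded from the trade balance — primary income: profits repatriated by foreign-owned firms operating domestically 331.8, dividends received from foreign subsidiaries of resident firms 291.0, interest received on holdings of foreign bonds 283.1, compensation earned by residents employed abroad 154.9; financial account: increase in resident deposits held at foreign banks 180.2, domestic pension funds' purchases of foreign equities 588.5, foreign purchases of equities on the domestic stock exchange 929.1, acquisition of a foreign subsidiary by a resident firm (outward FDI) 844.6; secondary income: official development assistance provided to other countries 99.0.)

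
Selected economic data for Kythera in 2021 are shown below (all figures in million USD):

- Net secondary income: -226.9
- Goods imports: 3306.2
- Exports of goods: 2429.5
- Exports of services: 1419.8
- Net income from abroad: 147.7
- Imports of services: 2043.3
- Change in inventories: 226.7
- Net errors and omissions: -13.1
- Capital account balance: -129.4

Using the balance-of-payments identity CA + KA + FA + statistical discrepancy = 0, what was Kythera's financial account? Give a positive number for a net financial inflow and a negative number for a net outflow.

Goods balance = 2429.5 - 3306.2 = -876.7
Services balance = 1419.8 - 2043.3 = -623.5
Trade balance (goods + services) = -876.7 + (-623.5) = -1500.2
Net primary income = 147.7
Net secondary income = -226.9
Current account = -1500.2 + 147.7 + (-226.9) = -1579.4
Financial account = -(-1579.4 + (-129.4) + (-13.1)) = 1721.9

1721.9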